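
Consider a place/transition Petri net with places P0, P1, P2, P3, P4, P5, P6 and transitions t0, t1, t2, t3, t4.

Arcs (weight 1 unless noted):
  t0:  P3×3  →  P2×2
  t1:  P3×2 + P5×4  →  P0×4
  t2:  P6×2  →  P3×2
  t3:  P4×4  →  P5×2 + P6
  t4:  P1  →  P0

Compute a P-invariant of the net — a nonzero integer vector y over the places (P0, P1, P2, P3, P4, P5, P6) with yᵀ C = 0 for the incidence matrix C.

Incidence matrix C (rows=places, cols=transitions):
       t0   t1   t2   t3   t4
   P0   0    4    0    0    1
   P1   0    0    0    0   -1
   P2   2    0    0    0    0
   P3  -3   -2    2    0    0
   P4   0    0    0   -4    0
   P5   0   -4    0    2    0
   P6   0    0   -2    1    0

Candidate y = [2, 2, 0, 0, 1, 2, 0]; check y·C column-wise:
  col t0: 2·0 + 2·0 + 0·2 + 0·-3 + 1·0 + 2·0 = 0
  col t1: 2·4 + 2·0 + 0·-2 + 1·0 + 2·-4 = 0
  col t2: 2·0 + 2·0 + 0·2 + 1·0 + 2·0 + 0·-2 = 0
  col t3: 2·0 + 2·0 + 1·-4 + 2·2 + 0·1 = 0
  col t4: 2·1 + 2·-1 + 1·0 + 2·0 = 0

y = (P0:2, P1:2, P2:0, P3:0, P4:1, P5:2, P6:0)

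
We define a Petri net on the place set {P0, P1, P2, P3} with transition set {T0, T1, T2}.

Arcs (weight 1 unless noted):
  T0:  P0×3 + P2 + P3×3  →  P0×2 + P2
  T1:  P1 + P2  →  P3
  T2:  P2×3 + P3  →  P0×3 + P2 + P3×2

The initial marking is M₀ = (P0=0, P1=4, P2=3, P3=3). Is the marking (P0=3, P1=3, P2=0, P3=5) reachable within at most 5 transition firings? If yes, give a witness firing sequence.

step 1: fire T2:  (P0=0, P1=4, P2=3, P3=3) → (P0=3, P1=4, P2=1, P3=4)
step 2: fire T1:  (P0=3, P1=4, P2=1, P3=4) → (P0=3, P1=3, P2=0, P3=5)

YES — reachable via ⟨T2, T1⟩ (2 firings)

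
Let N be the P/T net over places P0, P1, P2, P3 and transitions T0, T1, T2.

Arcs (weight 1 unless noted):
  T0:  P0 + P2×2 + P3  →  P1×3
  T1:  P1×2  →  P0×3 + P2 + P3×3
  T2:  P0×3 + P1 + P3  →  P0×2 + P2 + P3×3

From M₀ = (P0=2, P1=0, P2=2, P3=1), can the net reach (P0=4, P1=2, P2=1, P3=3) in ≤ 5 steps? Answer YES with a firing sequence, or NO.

NO — not reachable within 5 firings

depth 0: 1 marking
depth 1: 2 markings reached so far
depth 2: 3 markings reached so far
depth 3: 4 markings reached so far
depth 4: 5 markings reached so far
depth 5: 6 markings reached so far
target is not among the 6 markings reachable within 5 steps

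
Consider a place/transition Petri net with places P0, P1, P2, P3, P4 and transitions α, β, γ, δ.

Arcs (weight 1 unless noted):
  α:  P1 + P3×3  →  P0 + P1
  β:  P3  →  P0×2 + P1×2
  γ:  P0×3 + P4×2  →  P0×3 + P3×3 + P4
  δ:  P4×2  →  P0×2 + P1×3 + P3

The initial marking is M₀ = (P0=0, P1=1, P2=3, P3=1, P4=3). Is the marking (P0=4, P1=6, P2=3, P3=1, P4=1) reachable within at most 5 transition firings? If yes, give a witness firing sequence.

YES — reachable via ⟨β, δ⟩ (2 firings)

step 1: fire β:  (P0=0, P1=1, P2=3, P3=1, P4=3) → (P0=2, P1=3, P2=3, P3=0, P4=3)
step 2: fire δ:  (P0=2, P1=3, P2=3, P3=0, P4=3) → (P0=4, P1=6, P2=3, P3=1, P4=1)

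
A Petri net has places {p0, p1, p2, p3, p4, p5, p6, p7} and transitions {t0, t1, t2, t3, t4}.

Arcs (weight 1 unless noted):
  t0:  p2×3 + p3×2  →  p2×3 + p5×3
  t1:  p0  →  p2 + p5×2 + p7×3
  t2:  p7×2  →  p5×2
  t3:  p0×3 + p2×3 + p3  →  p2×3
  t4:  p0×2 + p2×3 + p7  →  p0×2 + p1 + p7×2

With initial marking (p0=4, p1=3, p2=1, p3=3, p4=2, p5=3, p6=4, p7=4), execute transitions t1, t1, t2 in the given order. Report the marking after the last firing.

(p0=2, p1=3, p2=3, p3=3, p4=2, p5=9, p6=4, p7=8)

step 1: fire t1:  (p0=4, p1=3, p2=1, p3=3, p4=2, p5=3, p6=4, p7=4) → (p0=3, p1=3, p2=2, p3=3, p4=2, p5=5, p6=4, p7=7)
step 2: fire t1:  (p0=3, p1=3, p2=2, p3=3, p4=2, p5=5, p6=4, p7=7) → (p0=2, p1=3, p2=3, p3=3, p4=2, p5=7, p6=4, p7=10)
step 3: fire t2:  (p0=2, p1=3, p2=3, p3=3, p4=2, p5=7, p6=4, p7=10) → (p0=2, p1=3, p2=3, p3=3, p4=2, p5=9, p6=4, p7=8)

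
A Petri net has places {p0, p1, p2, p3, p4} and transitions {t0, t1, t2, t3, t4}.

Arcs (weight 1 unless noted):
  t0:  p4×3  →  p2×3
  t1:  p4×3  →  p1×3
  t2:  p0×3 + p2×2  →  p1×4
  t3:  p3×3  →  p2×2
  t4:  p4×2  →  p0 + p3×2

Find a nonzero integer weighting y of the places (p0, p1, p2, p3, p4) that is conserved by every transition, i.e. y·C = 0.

y = (p0:2, p1:3, p2:3, p3:2, p4:3)

Incidence matrix C (rows=places, cols=transitions):
       t0   t1   t2   t3   t4
   p0   0    0   -3    0    1
   p1   0    3    4    0    0
   p2   3    0   -2    2    0
   p3   0    0    0   -3    2
   p4  -3   -3    0    0   -2

Candidate y = [2, 3, 3, 2, 3]; check y·C column-wise:
  col t0: 2·0 + 3·0 + 3·3 + 2·0 + 3·-3 = 0
  col t1: 2·0 + 3·3 + 3·0 + 2·0 + 3·-3 = 0
  col t2: 2·-3 + 3·4 + 3·-2 + 2·0 + 3·0 = 0
  col t3: 2·0 + 3·0 + 3·2 + 2·-3 + 3·0 = 0
  col t4: 2·1 + 3·0 + 3·0 + 2·2 + 3·-2 = 0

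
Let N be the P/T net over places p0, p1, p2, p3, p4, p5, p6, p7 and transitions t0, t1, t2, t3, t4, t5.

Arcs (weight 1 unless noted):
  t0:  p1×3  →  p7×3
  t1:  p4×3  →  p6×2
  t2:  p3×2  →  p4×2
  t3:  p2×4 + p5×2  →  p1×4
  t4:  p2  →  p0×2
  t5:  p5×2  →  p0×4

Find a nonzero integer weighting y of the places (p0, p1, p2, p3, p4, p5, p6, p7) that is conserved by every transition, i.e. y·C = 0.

Incidence matrix C (rows=places, cols=transitions):
       t0   t1   t2   t3   t4   t5
   p0   0    0    0    0    2    4
   p1  -3    0    0    4    0    0
   p2   0    0    0   -4   -1    0
   p3   0    0   -2    0    0    0
   p4   0   -3    2    0    0    0
   p5   0    0    0   -2    0   -2
   p6   0    2    0    0    0    0
   p7   3    0    0    0    0    0

Candidate y = [0, 0, 0, 2, 2, 0, 3, 0]; check y·C column-wise:
  col t0: 0·-3 + 2·0 + 2·0 + 3·0 + 0·3 = 0
  col t1: 2·0 + 2·-3 + 3·2 = 0
  col t2: 2·-2 + 2·2 + 3·0 = 0
  col t3: 0·4 + 0·-4 + 2·0 + 2·0 + 0·-2 + 3·0 = 0
  col t4: 0·2 + 0·-1 + 2·0 + 2·0 + 3·0 = 0
  col t5: 0·4 + 2·0 + 2·0 + 0·-2 + 3·0 = 0

y = (p0:0, p1:0, p2:0, p3:2, p4:2, p5:0, p6:3, p7:0)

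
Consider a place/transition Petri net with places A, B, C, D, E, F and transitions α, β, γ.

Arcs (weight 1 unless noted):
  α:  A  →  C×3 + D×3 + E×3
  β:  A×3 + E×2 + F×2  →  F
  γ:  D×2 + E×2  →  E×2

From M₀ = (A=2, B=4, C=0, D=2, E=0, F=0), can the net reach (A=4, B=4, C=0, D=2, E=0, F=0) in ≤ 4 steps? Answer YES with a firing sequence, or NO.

depth 0: 1 marking
depth 1: 2 markings reached so far
depth 2: 4 markings reached so far
depth 3: 6 markings reached so far
depth 4: 7 markings reached so far
target is not among the 7 markings reachable within 4 steps

NO — not reachable within 4 firings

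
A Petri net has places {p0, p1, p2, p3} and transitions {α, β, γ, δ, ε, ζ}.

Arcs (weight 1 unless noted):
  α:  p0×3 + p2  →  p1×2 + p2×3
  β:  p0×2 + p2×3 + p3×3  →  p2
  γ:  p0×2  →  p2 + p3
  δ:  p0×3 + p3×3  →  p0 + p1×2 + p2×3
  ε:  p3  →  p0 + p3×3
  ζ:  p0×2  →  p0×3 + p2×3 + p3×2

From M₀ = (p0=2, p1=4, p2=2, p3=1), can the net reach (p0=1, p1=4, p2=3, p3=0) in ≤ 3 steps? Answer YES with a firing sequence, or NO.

step 1: fire ζ:  (p0=2, p1=4, p2=2, p3=1) → (p0=3, p1=4, p2=5, p3=3)
step 2: fire β:  (p0=3, p1=4, p2=5, p3=3) → (p0=1, p1=4, p2=3, p3=0)

YES — reachable via ⟨ζ, β⟩ (2 firings)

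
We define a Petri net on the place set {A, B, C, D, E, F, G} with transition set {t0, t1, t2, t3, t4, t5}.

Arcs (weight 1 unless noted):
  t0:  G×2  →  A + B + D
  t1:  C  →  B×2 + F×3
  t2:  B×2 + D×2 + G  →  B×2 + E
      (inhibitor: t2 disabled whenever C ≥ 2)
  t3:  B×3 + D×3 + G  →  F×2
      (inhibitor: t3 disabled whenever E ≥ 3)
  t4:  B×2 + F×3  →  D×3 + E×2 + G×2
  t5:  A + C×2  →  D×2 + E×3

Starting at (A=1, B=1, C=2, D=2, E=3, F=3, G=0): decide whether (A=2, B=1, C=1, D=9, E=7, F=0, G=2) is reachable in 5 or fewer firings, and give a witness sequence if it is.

depth 0: 1 marking
depth 1: 3 markings reached so far
depth 2: 5 markings reached so far
depth 3: 7 markings reached so far
depth 4: 11 markings reached so far
depth 5: 15 markings reached so far
target is not among the 15 markings reachable within 5 steps

NO — not reachable within 5 firings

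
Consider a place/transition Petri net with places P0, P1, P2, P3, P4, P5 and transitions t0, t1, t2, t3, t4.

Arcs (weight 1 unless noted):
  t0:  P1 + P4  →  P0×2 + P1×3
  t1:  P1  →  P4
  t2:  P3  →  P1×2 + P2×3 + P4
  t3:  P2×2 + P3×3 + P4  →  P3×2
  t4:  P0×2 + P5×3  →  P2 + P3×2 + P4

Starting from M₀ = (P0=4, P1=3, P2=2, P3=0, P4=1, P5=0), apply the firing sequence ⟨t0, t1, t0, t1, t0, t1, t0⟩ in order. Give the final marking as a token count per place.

step 1: fire t0:  (P0=4, P1=3, P2=2, P3=0, P4=1, P5=0) → (P0=6, P1=5, P2=2, P3=0, P4=0, P5=0)
step 2: fire t1:  (P0=6, P1=5, P2=2, P3=0, P4=0, P5=0) → (P0=6, P1=4, P2=2, P3=0, P4=1, P5=0)
step 3: fire t0:  (P0=6, P1=4, P2=2, P3=0, P4=1, P5=0) → (P0=8, P1=6, P2=2, P3=0, P4=0, P5=0)
step 4: fire t1:  (P0=8, P1=6, P2=2, P3=0, P4=0, P5=0) → (P0=8, P1=5, P2=2, P3=0, P4=1, P5=0)
step 5: fire t0:  (P0=8, P1=5, P2=2, P3=0, P4=1, P5=0) → (P0=10, P1=7, P2=2, P3=0, P4=0, P5=0)
step 6: fire t1:  (P0=10, P1=7, P2=2, P3=0, P4=0, P5=0) → (P0=10, P1=6, P2=2, P3=0, P4=1, P5=0)
step 7: fire t0:  (P0=10, P1=6, P2=2, P3=0, P4=1, P5=0) → (P0=12, P1=8, P2=2, P3=0, P4=0, P5=0)

(P0=12, P1=8, P2=2, P3=0, P4=0, P5=0)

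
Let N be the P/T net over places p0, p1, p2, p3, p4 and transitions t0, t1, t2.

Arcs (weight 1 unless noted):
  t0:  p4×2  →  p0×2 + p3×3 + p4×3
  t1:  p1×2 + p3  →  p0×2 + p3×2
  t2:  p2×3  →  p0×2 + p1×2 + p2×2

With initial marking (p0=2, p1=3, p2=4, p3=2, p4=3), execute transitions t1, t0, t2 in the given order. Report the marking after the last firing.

step 1: fire t1:  (p0=2, p1=3, p2=4, p3=2, p4=3) → (p0=4, p1=1, p2=4, p3=3, p4=3)
step 2: fire t0:  (p0=4, p1=1, p2=4, p3=3, p4=3) → (p0=6, p1=1, p2=4, p3=6, p4=4)
step 3: fire t2:  (p0=6, p1=1, p2=4, p3=6, p4=4) → (p0=8, p1=3, p2=3, p3=6, p4=4)

(p0=8, p1=3, p2=3, p3=6, p4=4)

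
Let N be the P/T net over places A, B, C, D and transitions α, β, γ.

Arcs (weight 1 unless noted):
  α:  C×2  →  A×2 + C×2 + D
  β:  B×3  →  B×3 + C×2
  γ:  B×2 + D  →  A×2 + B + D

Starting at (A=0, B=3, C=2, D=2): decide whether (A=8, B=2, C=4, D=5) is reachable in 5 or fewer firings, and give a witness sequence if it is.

step 1: fire α:  (A=0, B=3, C=2, D=2) → (A=2, B=3, C=2, D=3)
step 2: fire α:  (A=2, B=3, C=2, D=3) → (A=4, B=3, C=2, D=4)
step 3: fire α:  (A=4, B=3, C=2, D=4) → (A=6, B=3, C=2, D=5)
step 4: fire β:  (A=6, B=3, C=2, D=5) → (A=6, B=3, C=4, D=5)
step 5: fire γ:  (A=6, B=3, C=4, D=5) → (A=8, B=2, C=4, D=5)

YES — reachable via ⟨α, α, α, β, γ⟩ (5 firings)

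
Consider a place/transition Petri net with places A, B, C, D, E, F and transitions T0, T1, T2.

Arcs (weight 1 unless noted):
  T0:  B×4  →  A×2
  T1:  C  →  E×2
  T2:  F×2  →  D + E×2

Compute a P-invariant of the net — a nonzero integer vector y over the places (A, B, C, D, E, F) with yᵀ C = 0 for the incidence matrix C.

y = (A:2, B:1, C:0, D:0, E:0, F:0)

Incidence matrix C (rows=places, cols=transitions):
       T0   T1   T2
    A   2    0    0
    B  -4    0    0
    C   0   -1    0
    D   0    0    1
    E   0    2    2
    F   0    0   -2

Candidate y = [2, 1, 0, 0, 0, 0]; check y·C column-wise:
  col T0: 2·2 + 1·-4 = 0
  col T1: 2·0 + 1·0 + 0·-1 + 0·2 = 0
  col T2: 2·0 + 1·0 + 0·1 + 0·2 + 0·-2 = 0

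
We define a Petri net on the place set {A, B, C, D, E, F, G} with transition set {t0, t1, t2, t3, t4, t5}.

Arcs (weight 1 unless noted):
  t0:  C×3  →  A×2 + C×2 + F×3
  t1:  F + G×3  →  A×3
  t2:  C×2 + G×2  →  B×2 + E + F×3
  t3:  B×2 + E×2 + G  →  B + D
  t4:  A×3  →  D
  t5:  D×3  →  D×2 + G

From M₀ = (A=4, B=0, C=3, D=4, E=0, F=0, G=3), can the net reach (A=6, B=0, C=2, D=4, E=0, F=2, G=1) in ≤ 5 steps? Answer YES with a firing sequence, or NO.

YES — reachable via ⟨t0, t1, t4, t5⟩ (4 firings)

step 1: fire t0:  (A=4, B=0, C=3, D=4, E=0, F=0, G=3) → (A=6, B=0, C=2, D=4, E=0, F=3, G=3)
step 2: fire t1:  (A=6, B=0, C=2, D=4, E=0, F=3, G=3) → (A=9, B=0, C=2, D=4, E=0, F=2, G=0)
step 3: fire t4:  (A=9, B=0, C=2, D=4, E=0, F=2, G=0) → (A=6, B=0, C=2, D=5, E=0, F=2, G=0)
step 4: fire t5:  (A=6, B=0, C=2, D=5, E=0, F=2, G=0) → (A=6, B=0, C=2, D=4, E=0, F=2, G=1)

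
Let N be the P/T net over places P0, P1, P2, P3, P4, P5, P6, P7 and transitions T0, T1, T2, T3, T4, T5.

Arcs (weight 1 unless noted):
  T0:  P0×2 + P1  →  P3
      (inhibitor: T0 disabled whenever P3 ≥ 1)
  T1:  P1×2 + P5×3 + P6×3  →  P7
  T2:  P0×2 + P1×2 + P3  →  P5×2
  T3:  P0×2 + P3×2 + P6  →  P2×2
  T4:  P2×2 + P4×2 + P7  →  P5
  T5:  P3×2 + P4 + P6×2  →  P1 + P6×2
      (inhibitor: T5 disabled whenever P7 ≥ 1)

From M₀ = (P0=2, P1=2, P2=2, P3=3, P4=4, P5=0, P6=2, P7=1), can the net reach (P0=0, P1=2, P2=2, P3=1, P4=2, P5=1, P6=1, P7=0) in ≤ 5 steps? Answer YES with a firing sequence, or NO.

YES — reachable via ⟨T3, T4⟩ (2 firings)

step 1: fire T3:  (P0=2, P1=2, P2=2, P3=3, P4=4, P5=0, P6=2, P7=1) → (P0=0, P1=2, P2=4, P3=1, P4=4, P5=0, P6=1, P7=1)
step 2: fire T4:  (P0=0, P1=2, P2=4, P3=1, P4=4, P5=0, P6=1, P7=1) → (P0=0, P1=2, P2=2, P3=1, P4=2, P5=1, P6=1, P7=0)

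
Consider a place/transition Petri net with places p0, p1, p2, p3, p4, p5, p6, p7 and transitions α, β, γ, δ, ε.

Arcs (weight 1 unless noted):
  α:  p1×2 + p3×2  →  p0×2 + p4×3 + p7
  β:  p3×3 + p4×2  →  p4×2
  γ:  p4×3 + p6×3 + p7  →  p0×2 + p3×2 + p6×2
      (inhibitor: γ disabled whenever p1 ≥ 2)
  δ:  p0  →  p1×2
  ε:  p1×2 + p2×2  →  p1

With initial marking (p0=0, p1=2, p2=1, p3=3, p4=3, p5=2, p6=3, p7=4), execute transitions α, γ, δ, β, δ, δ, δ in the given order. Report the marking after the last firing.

step 1: fire α:  (p0=0, p1=2, p2=1, p3=3, p4=3, p5=2, p6=3, p7=4) → (p0=2, p1=0, p2=1, p3=1, p4=6, p5=2, p6=3, p7=5)
step 2: fire γ:  (p0=2, p1=0, p2=1, p3=1, p4=6, p5=2, p6=3, p7=5) → (p0=4, p1=0, p2=1, p3=3, p4=3, p5=2, p6=2, p7=4)
step 3: fire δ:  (p0=4, p1=0, p2=1, p3=3, p4=3, p5=2, p6=2, p7=4) → (p0=3, p1=2, p2=1, p3=3, p4=3, p5=2, p6=2, p7=4)
step 4: fire β:  (p0=3, p1=2, p2=1, p3=3, p4=3, p5=2, p6=2, p7=4) → (p0=3, p1=2, p2=1, p3=0, p4=3, p5=2, p6=2, p7=4)
step 5: fire δ:  (p0=3, p1=2, p2=1, p3=0, p4=3, p5=2, p6=2, p7=4) → (p0=2, p1=4, p2=1, p3=0, p4=3, p5=2, p6=2, p7=4)
step 6: fire δ:  (p0=2, p1=4, p2=1, p3=0, p4=3, p5=2, p6=2, p7=4) → (p0=1, p1=6, p2=1, p3=0, p4=3, p5=2, p6=2, p7=4)
step 7: fire δ:  (p0=1, p1=6, p2=1, p3=0, p4=3, p5=2, p6=2, p7=4) → (p0=0, p1=8, p2=1, p3=0, p4=3, p5=2, p6=2, p7=4)

(p0=0, p1=8, p2=1, p3=0, p4=3, p5=2, p6=2, p7=4)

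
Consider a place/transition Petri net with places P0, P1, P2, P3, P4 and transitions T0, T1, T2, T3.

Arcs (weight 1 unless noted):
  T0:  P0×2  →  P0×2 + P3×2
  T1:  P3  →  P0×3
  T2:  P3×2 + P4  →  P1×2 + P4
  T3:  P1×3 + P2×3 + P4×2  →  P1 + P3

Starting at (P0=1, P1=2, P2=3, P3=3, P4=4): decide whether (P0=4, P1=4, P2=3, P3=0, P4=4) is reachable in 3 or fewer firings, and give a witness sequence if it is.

step 1: fire T1:  (P0=1, P1=2, P2=3, P3=3, P4=4) → (P0=4, P1=2, P2=3, P3=2, P4=4)
step 2: fire T2:  (P0=4, P1=2, P2=3, P3=2, P4=4) → (P0=4, P1=4, P2=3, P3=0, P4=4)

YES — reachable via ⟨T1, T2⟩ (2 firings)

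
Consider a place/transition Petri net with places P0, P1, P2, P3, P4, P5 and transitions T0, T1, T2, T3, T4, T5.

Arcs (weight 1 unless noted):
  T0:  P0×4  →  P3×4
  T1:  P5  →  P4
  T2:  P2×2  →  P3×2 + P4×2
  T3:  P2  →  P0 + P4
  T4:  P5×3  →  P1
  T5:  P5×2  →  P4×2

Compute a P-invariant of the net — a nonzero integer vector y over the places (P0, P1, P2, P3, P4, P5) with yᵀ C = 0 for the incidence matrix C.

Incidence matrix C (rows=places, cols=transitions):
       T0   T1   T2   T3   T4   T5
   P0  -4    0    0    1    0    0
   P1   0    0    0    0    1    0
   P2   0    0   -2   -1    0    0
   P3   4    0    2    0    0    0
   P4   0    1    2    1    0    2
   P5   0   -1    0    0   -3   -2

Candidate y = [1, 0, 1, 1, 0, 0]; check y·C column-wise:
  col T0: 1·-4 + 1·0 + 1·4 = 0
  col T1: 1·0 + 1·0 + 1·0 + 0·1 + 0·-1 = 0
  col T2: 1·0 + 1·-2 + 1·2 + 0·2 = 0
  col T3: 1·1 + 1·-1 + 1·0 + 0·1 = 0
  col T4: 1·0 + 0·1 + 1·0 + 1·0 + 0·-3 = 0
  col T5: 1·0 + 1·0 + 1·0 + 0·2 + 0·-2 = 0

y = (P0:1, P1:0, P2:1, P3:1, P4:0, P5:0)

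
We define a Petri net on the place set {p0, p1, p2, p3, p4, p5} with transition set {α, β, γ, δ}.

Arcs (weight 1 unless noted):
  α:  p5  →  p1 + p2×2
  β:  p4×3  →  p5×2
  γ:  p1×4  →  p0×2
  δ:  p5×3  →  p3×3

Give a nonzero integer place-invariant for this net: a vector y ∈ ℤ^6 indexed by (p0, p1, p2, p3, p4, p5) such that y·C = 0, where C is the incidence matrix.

Incidence matrix C (rows=places, cols=transitions):
        α    β    γ    δ
   p0   0    0    2    0
   p1   1    0   -4    0
   p2   2    0    0    0
   p3   0    0    0    3
   p4   0   -3    0    0
   p5  -1    2    0   -3

Candidate y = [4, 2, -1, 0, 0, 0]; check y·C column-wise:
  col α: 4·0 + 2·1 + -1·2 + 0·-1 = 0
  col β: 4·0 + 2·0 + -1·0 + 0·-3 + 0·2 = 0
  col γ: 4·2 + 2·-4 + -1·0 = 0
  col δ: 4·0 + 2·0 + -1·0 + 0·3 + 0·-3 = 0

y = (p0:4, p1:2, p2:-1, p3:0, p4:0, p5:0)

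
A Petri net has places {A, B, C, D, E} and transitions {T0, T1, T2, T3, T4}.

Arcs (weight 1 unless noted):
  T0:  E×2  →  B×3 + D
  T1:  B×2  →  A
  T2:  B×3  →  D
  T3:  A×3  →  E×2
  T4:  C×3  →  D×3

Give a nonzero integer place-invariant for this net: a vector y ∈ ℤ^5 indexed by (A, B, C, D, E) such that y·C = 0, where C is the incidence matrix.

Incidence matrix C (rows=places, cols=transitions):
       T0   T1   T2   T3   T4
    A   0    1    0   -3    0
    B   3   -2   -3    0    0
    C   0    0    0    0   -3
    D   1    0    1    0    3
    E  -2    0    0    2    0

Candidate y = [2, 1, 3, 3, 3]; check y·C column-wise:
  col T0: 2·0 + 1·3 + 3·0 + 3·1 + 3·-2 = 0
  col T1: 2·1 + 1·-2 + 3·0 + 3·0 + 3·0 = 0
  col T2: 2·0 + 1·-3 + 3·0 + 3·1 + 3·0 = 0
  col T3: 2·-3 + 1·0 + 3·0 + 3·0 + 3·2 = 0
  col T4: 2·0 + 1·0 + 3·-3 + 3·3 + 3·0 = 0

y = (A:2, B:1, C:3, D:3, E:3)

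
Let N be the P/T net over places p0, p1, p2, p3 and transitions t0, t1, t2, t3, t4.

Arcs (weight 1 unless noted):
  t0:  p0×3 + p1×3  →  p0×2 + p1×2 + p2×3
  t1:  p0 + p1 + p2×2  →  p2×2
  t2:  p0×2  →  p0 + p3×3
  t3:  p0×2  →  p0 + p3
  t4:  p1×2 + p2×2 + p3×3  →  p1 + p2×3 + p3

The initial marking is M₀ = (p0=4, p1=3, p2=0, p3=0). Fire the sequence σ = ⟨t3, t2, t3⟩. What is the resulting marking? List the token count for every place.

step 1: fire t3:  (p0=4, p1=3, p2=0, p3=0) → (p0=3, p1=3, p2=0, p3=1)
step 2: fire t2:  (p0=3, p1=3, p2=0, p3=1) → (p0=2, p1=3, p2=0, p3=4)
step 3: fire t3:  (p0=2, p1=3, p2=0, p3=4) → (p0=1, p1=3, p2=0, p3=5)

(p0=1, p1=3, p2=0, p3=5)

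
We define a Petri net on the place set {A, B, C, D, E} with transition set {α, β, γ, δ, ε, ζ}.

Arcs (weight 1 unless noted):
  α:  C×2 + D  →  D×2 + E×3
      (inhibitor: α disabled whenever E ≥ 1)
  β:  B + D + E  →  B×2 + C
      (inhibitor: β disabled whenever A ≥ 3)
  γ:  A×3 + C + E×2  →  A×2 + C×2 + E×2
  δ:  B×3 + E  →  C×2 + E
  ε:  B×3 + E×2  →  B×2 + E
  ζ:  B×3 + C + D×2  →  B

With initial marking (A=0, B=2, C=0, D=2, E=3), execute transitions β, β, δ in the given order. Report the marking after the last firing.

(A=0, B=1, C=4, D=0, E=1)

step 1: fire β:  (A=0, B=2, C=0, D=2, E=3) → (A=0, B=3, C=1, D=1, E=2)
step 2: fire β:  (A=0, B=3, C=1, D=1, E=2) → (A=0, B=4, C=2, D=0, E=1)
step 3: fire δ:  (A=0, B=4, C=2, D=0, E=1) → (A=0, B=1, C=4, D=0, E=1)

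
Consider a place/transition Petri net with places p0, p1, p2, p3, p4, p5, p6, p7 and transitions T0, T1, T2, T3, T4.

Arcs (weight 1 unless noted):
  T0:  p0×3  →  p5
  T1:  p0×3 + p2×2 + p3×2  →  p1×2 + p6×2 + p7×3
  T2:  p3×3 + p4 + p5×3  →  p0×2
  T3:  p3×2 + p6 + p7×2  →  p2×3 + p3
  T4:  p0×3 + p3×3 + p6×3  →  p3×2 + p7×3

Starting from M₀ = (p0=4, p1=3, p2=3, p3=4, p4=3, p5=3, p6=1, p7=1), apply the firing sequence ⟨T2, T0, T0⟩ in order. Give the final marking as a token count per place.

(p0=0, p1=3, p2=3, p3=1, p4=2, p5=2, p6=1, p7=1)

step 1: fire T2:  (p0=4, p1=3, p2=3, p3=4, p4=3, p5=3, p6=1, p7=1) → (p0=6, p1=3, p2=3, p3=1, p4=2, p5=0, p6=1, p7=1)
step 2: fire T0:  (p0=6, p1=3, p2=3, p3=1, p4=2, p5=0, p6=1, p7=1) → (p0=3, p1=3, p2=3, p3=1, p4=2, p5=1, p6=1, p7=1)
step 3: fire T0:  (p0=3, p1=3, p2=3, p3=1, p4=2, p5=1, p6=1, p7=1) → (p0=0, p1=3, p2=3, p3=1, p4=2, p5=2, p6=1, p7=1)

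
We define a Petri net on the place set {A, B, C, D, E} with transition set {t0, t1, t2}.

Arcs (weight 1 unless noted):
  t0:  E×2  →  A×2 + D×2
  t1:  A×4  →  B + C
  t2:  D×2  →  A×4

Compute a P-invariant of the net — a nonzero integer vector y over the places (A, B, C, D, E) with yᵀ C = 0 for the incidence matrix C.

Incidence matrix C (rows=places, cols=transitions):
       t0   t1   t2
    A   2   -4    4
    B   0    1    0
    C   0    1    0
    D   2    0   -2
    E  -2    0    0

Candidate y = [0, 1, -1, 0, 0]; check y·C column-wise:
  col t0: 0·2 + 1·0 + -1·0 + 0·2 + 0·-2 = 0
  col t1: 0·-4 + 1·1 + -1·1 = 0
  col t2: 0·4 + 1·0 + -1·0 + 0·-2 = 0

y = (A:0, B:1, C:-1, D:0, E:0)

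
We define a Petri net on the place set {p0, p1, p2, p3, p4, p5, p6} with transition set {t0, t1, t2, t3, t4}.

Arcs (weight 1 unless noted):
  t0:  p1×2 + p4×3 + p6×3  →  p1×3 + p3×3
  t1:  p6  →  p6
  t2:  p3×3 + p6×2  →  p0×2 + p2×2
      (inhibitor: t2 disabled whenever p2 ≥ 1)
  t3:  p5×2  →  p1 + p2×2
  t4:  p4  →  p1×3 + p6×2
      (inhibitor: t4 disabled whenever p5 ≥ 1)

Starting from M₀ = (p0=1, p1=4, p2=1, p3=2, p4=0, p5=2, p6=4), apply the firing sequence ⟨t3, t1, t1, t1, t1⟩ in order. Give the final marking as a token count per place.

(p0=1, p1=5, p2=3, p3=2, p4=0, p5=0, p6=4)

step 1: fire t3:  (p0=1, p1=4, p2=1, p3=2, p4=0, p5=2, p6=4) → (p0=1, p1=5, p2=3, p3=2, p4=0, p5=0, p6=4)
step 2: fire t1:  (p0=1, p1=5, p2=3, p3=2, p4=0, p5=0, p6=4) → (p0=1, p1=5, p2=3, p3=2, p4=0, p5=0, p6=4)
step 3: fire t1:  (p0=1, p1=5, p2=3, p3=2, p4=0, p5=0, p6=4) → (p0=1, p1=5, p2=3, p3=2, p4=0, p5=0, p6=4)
step 4: fire t1:  (p0=1, p1=5, p2=3, p3=2, p4=0, p5=0, p6=4) → (p0=1, p1=5, p2=3, p3=2, p4=0, p5=0, p6=4)
step 5: fire t1:  (p0=1, p1=5, p2=3, p3=2, p4=0, p5=0, p6=4) → (p0=1, p1=5, p2=3, p3=2, p4=0, p5=0, p6=4)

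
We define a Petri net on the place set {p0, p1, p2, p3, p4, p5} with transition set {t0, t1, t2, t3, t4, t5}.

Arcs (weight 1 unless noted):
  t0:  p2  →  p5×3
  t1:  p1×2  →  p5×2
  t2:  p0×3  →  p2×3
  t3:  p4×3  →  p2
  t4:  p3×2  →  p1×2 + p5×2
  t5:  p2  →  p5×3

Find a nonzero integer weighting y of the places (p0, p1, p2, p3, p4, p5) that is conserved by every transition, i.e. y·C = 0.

Incidence matrix C (rows=places, cols=transitions):
       t0   t1   t2   t3   t4   t5
   p0   0    0   -3    0    0    0
   p1   0   -2    0    0    2    0
   p2  -1    0    3    1    0   -1
   p3   0    0    0    0   -2    0
   p4   0    0    0   -3    0    0
   p5   3    2    0    0    2    3

Candidate y = [3, 1, 3, 2, 1, 1]; check y·C column-wise:
  col t0: 3·0 + 1·0 + 3·-1 + 2·0 + 1·0 + 1·3 = 0
  col t1: 3·0 + 1·-2 + 3·0 + 2·0 + 1·0 + 1·2 = 0
  col t2: 3·-3 + 1·0 + 3·3 + 2·0 + 1·0 + 1·0 = 0
  col t3: 3·0 + 1·0 + 3·1 + 2·0 + 1·-3 + 1·0 = 0
  col t4: 3·0 + 1·2 + 3·0 + 2·-2 + 1·0 + 1·2 = 0
  col t5: 3·0 + 1·0 + 3·-1 + 2·0 + 1·0 + 1·3 = 0

y = (p0:3, p1:1, p2:3, p3:2, p4:1, p5:1)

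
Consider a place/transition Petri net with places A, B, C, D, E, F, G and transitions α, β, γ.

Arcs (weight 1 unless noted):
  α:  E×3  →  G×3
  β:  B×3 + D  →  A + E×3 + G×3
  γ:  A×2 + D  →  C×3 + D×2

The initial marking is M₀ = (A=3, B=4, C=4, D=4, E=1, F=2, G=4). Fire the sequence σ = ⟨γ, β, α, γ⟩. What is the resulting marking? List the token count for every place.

(A=0, B=1, C=10, D=5, E=1, F=2, G=10)

step 1: fire γ:  (A=3, B=4, C=4, D=4, E=1, F=2, G=4) → (A=1, B=4, C=7, D=5, E=1, F=2, G=4)
step 2: fire β:  (A=1, B=4, C=7, D=5, E=1, F=2, G=4) → (A=2, B=1, C=7, D=4, E=4, F=2, G=7)
step 3: fire α:  (A=2, B=1, C=7, D=4, E=4, F=2, G=7) → (A=2, B=1, C=7, D=4, E=1, F=2, G=10)
step 4: fire γ:  (A=2, B=1, C=7, D=4, E=1, F=2, G=10) → (A=0, B=1, C=10, D=5, E=1, F=2, G=10)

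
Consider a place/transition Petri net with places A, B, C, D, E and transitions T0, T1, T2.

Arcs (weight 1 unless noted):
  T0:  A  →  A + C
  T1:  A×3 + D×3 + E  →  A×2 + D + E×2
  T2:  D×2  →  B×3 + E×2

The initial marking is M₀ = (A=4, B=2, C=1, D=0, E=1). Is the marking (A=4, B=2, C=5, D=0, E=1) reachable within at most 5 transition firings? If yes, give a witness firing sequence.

step 1: fire T0:  (A=4, B=2, C=1, D=0, E=1) → (A=4, B=2, C=2, D=0, E=1)
step 2: fire T0:  (A=4, B=2, C=2, D=0, E=1) → (A=4, B=2, C=3, D=0, E=1)
step 3: fire T0:  (A=4, B=2, C=3, D=0, E=1) → (A=4, B=2, C=4, D=0, E=1)
step 4: fire T0:  (A=4, B=2, C=4, D=0, E=1) → (A=4, B=2, C=5, D=0, E=1)

YES — reachable via ⟨T0, T0, T0, T0⟩ (4 firings)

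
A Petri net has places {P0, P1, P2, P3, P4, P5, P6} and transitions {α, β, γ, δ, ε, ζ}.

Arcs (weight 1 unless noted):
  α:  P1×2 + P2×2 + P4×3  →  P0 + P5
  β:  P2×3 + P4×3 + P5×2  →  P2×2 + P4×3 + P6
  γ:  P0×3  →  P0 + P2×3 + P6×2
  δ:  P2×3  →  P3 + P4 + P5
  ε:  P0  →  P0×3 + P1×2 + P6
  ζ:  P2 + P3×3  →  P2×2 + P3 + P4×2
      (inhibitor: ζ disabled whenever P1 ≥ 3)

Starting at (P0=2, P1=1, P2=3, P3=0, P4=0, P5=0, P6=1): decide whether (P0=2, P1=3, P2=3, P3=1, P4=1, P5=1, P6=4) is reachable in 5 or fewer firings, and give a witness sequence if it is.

step 1: fire δ:  (P0=2, P1=1, P2=3, P3=0, P4=0, P5=0, P6=1) → (P0=2, P1=1, P2=0, P3=1, P4=1, P5=1, P6=1)
step 2: fire ε:  (P0=2, P1=1, P2=0, P3=1, P4=1, P5=1, P6=1) → (P0=4, P1=3, P2=0, P3=1, P4=1, P5=1, P6=2)
step 3: fire γ:  (P0=4, P1=3, P2=0, P3=1, P4=1, P5=1, P6=2) → (P0=2, P1=3, P2=3, P3=1, P4=1, P5=1, P6=4)

YES — reachable via ⟨δ, ε, γ⟩ (3 firings)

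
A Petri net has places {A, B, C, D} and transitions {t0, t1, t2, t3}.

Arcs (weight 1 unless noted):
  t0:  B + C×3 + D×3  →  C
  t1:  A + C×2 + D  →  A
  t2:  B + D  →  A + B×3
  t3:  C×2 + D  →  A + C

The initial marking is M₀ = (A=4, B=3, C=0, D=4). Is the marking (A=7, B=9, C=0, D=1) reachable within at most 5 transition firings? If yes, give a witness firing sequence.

step 1: fire t2:  (A=4, B=3, C=0, D=4) → (A=5, B=5, C=0, D=3)
step 2: fire t2:  (A=5, B=5, C=0, D=3) → (A=6, B=7, C=0, D=2)
step 3: fire t2:  (A=6, B=7, C=0, D=2) → (A=7, B=9, C=0, D=1)

YES — reachable via ⟨t2, t2, t2⟩ (3 firings)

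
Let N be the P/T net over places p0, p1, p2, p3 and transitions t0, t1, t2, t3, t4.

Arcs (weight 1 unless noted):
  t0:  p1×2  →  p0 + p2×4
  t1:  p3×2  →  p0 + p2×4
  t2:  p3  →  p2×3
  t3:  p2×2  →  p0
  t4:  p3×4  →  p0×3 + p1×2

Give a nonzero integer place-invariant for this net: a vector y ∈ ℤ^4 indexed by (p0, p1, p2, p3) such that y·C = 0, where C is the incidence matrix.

y = (p0:2, p1:3, p2:1, p3:3)

Incidence matrix C (rows=places, cols=transitions):
       t0   t1   t2   t3   t4
   p0   1    1    0    1    3
   p1  -2    0    0    0    2
   p2   4    4    3   -2    0
   p3   0   -2   -1    0   -4

Candidate y = [2, 3, 1, 3]; check y·C column-wise:
  col t0: 2·1 + 3·-2 + 1·4 + 3·0 = 0
  col t1: 2·1 + 3·0 + 1·4 + 3·-2 = 0
  col t2: 2·0 + 3·0 + 1·3 + 3·-1 = 0
  col t3: 2·1 + 3·0 + 1·-2 + 3·0 = 0
  col t4: 2·3 + 3·2 + 1·0 + 3·-4 = 0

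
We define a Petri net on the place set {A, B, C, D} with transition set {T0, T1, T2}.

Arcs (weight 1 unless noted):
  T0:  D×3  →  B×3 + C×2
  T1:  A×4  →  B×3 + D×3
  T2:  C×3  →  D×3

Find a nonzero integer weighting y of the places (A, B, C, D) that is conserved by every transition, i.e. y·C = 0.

Incidence matrix C (rows=places, cols=transitions):
       T0   T1   T2
    A   0   -4    0
    B   3    3    0
    C   2    0   -3
    D  -3    3    3

Candidate y = [3, 1, 3, 3]; check y·C column-wise:
  col T0: 3·0 + 1·3 + 3·2 + 3·-3 = 0
  col T1: 3·-4 + 1·3 + 3·0 + 3·3 = 0
  col T2: 3·0 + 1·0 + 3·-3 + 3·3 = 0

y = (A:3, B:1, C:3, D:3)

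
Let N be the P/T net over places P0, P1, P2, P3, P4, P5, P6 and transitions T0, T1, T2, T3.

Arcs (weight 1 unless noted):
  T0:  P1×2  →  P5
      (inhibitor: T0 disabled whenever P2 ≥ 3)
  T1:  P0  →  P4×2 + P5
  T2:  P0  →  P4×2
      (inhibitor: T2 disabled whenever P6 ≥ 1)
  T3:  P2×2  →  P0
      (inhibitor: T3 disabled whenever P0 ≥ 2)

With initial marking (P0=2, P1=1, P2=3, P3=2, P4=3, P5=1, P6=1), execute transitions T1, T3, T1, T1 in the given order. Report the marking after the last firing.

step 1: fire T1:  (P0=2, P1=1, P2=3, P3=2, P4=3, P5=1, P6=1) → (P0=1, P1=1, P2=3, P3=2, P4=5, P5=2, P6=1)
step 2: fire T3:  (P0=1, P1=1, P2=3, P3=2, P4=5, P5=2, P6=1) → (P0=2, P1=1, P2=1, P3=2, P4=5, P5=2, P6=1)
step 3: fire T1:  (P0=2, P1=1, P2=1, P3=2, P4=5, P5=2, P6=1) → (P0=1, P1=1, P2=1, P3=2, P4=7, P5=3, P6=1)
step 4: fire T1:  (P0=1, P1=1, P2=1, P3=2, P4=7, P5=3, P6=1) → (P0=0, P1=1, P2=1, P3=2, P4=9, P5=4, P6=1)

(P0=0, P1=1, P2=1, P3=2, P4=9, P5=4, P6=1)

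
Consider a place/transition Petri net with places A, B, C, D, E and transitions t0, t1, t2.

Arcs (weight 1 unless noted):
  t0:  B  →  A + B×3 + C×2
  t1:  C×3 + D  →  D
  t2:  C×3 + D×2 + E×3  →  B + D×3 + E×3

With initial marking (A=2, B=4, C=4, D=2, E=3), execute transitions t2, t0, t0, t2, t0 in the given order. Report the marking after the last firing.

(A=5, B=12, C=4, D=4, E=3)

step 1: fire t2:  (A=2, B=4, C=4, D=2, E=3) → (A=2, B=5, C=1, D=3, E=3)
step 2: fire t0:  (A=2, B=5, C=1, D=3, E=3) → (A=3, B=7, C=3, D=3, E=3)
step 3: fire t0:  (A=3, B=7, C=3, D=3, E=3) → (A=4, B=9, C=5, D=3, E=3)
step 4: fire t2:  (A=4, B=9, C=5, D=3, E=3) → (A=4, B=10, C=2, D=4, E=3)
step 5: fire t0:  (A=4, B=10, C=2, D=4, E=3) → (A=5, B=12, C=4, D=4, E=3)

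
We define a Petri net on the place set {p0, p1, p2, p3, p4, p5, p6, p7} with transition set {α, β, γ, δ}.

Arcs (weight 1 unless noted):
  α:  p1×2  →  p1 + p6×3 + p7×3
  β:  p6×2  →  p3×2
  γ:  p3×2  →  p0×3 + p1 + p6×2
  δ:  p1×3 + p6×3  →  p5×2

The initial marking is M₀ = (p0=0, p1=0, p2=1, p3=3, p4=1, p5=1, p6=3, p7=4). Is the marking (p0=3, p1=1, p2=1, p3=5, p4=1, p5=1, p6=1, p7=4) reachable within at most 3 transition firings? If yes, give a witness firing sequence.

YES — reachable via ⟨β, γ, β⟩ (3 firings)

step 1: fire β:  (p0=0, p1=0, p2=1, p3=3, p4=1, p5=1, p6=3, p7=4) → (p0=0, p1=0, p2=1, p3=5, p4=1, p5=1, p6=1, p7=4)
step 2: fire γ:  (p0=0, p1=0, p2=1, p3=5, p4=1, p5=1, p6=1, p7=4) → (p0=3, p1=1, p2=1, p3=3, p4=1, p5=1, p6=3, p7=4)
step 3: fire β:  (p0=3, p1=1, p2=1, p3=3, p4=1, p5=1, p6=3, p7=4) → (p0=3, p1=1, p2=1, p3=5, p4=1, p5=1, p6=1, p7=4)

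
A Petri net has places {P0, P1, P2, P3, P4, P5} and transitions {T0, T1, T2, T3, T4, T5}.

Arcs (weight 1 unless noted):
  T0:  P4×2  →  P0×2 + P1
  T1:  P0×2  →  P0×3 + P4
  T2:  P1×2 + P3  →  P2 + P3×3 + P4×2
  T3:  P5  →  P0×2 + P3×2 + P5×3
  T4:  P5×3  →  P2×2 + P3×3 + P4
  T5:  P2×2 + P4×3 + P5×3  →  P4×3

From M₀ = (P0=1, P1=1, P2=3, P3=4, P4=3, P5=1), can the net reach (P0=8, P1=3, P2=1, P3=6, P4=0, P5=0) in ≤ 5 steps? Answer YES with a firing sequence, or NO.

step 1: fire T3:  (P0=1, P1=1, P2=3, P3=4, P4=3, P5=1) → (P0=3, P1=1, P2=3, P3=6, P4=3, P5=3)
step 2: fire T1:  (P0=3, P1=1, P2=3, P3=6, P4=3, P5=3) → (P0=4, P1=1, P2=3, P3=6, P4=4, P5=3)
step 3: fire T5:  (P0=4, P1=1, P2=3, P3=6, P4=4, P5=3) → (P0=4, P1=1, P2=1, P3=6, P4=4, P5=0)
step 4: fire T0:  (P0=4, P1=1, P2=1, P3=6, P4=4, P5=0) → (P0=6, P1=2, P2=1, P3=6, P4=2, P5=0)
step 5: fire T0:  (P0=6, P1=2, P2=1, P3=6, P4=2, P5=0) → (P0=8, P1=3, P2=1, P3=6, P4=0, P5=0)

YES — reachable via ⟨T3, T1, T5, T0, T0⟩ (5 firings)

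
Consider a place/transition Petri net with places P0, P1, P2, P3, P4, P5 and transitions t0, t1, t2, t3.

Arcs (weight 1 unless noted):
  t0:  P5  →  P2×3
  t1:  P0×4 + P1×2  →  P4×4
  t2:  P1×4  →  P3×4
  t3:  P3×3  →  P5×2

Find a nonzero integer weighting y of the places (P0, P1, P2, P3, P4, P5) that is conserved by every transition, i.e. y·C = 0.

Incidence matrix C (rows=places, cols=transitions):
       t0   t1   t2   t3
   P0   0   -4    0    0
   P1   0   -2   -4    0
   P2   3    0    0    0
   P3   0    0    4   -3
   P4   0    4    0    0
   P5  -1    0    0    2

Candidate y = [1, 0, 0, 0, 1, 0]; check y·C column-wise:
  col t0: 1·0 + 0·3 + 1·0 + 0·-1 = 0
  col t1: 1·-4 + 0·-2 + 1·4 = 0
  col t2: 1·0 + 0·-4 + 0·4 + 1·0 = 0
  col t3: 1·0 + 0·-3 + 1·0 + 0·2 = 0

y = (P0:1, P1:0, P2:0, P3:0, P4:1, P5:0)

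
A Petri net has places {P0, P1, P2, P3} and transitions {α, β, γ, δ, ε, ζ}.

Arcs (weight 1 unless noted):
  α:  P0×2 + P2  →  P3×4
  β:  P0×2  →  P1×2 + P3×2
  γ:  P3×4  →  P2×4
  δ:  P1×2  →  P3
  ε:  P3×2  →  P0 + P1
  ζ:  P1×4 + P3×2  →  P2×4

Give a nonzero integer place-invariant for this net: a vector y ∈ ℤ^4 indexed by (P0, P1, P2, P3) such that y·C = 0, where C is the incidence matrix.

y = (P0:3, P1:1, P2:2, P3:2)

Incidence matrix C (rows=places, cols=transitions):
        α    β    γ    δ    ε    ζ
   P0  -2   -2    0    0    1    0
   P1   0    2    0   -2    1   -4
   P2  -1    0    4    0    0    4
   P3   4    2   -4    1   -2   -2

Candidate y = [3, 1, 2, 2]; check y·C column-wise:
  col α: 3·-2 + 1·0 + 2·-1 + 2·4 = 0
  col β: 3·-2 + 1·2 + 2·0 + 2·2 = 0
  col γ: 3·0 + 1·0 + 2·4 + 2·-4 = 0
  col δ: 3·0 + 1·-2 + 2·0 + 2·1 = 0
  col ε: 3·1 + 1·1 + 2·0 + 2·-2 = 0
  col ζ: 3·0 + 1·-4 + 2·4 + 2·-2 = 0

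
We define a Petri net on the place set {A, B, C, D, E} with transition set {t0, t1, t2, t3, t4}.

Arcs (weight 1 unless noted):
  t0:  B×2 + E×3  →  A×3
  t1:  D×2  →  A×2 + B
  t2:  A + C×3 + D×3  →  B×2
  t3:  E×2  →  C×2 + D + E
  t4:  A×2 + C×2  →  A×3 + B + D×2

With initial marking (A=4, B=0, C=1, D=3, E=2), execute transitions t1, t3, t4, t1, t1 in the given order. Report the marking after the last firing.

(A=11, B=4, C=1, D=0, E=1)

step 1: fire t1:  (A=4, B=0, C=1, D=3, E=2) → (A=6, B=1, C=1, D=1, E=2)
step 2: fire t3:  (A=6, B=1, C=1, D=1, E=2) → (A=6, B=1, C=3, D=2, E=1)
step 3: fire t4:  (A=6, B=1, C=3, D=2, E=1) → (A=7, B=2, C=1, D=4, E=1)
step 4: fire t1:  (A=7, B=2, C=1, D=4, E=1) → (A=9, B=3, C=1, D=2, E=1)
step 5: fire t1:  (A=9, B=3, C=1, D=2, E=1) → (A=11, B=4, C=1, D=0, E=1)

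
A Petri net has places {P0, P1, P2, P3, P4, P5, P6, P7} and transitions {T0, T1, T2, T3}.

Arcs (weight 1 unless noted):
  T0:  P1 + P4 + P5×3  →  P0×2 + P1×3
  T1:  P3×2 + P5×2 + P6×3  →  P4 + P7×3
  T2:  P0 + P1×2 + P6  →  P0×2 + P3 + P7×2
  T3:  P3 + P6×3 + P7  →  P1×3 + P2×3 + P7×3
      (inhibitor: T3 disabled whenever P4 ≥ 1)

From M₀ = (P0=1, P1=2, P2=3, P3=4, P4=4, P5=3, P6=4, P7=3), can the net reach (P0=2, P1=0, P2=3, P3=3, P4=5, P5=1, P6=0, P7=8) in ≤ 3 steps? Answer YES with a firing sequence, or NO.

step 1: fire T1:  (P0=1, P1=2, P2=3, P3=4, P4=4, P5=3, P6=4, P7=3) → (P0=1, P1=2, P2=3, P3=2, P4=5, P5=1, P6=1, P7=6)
step 2: fire T2:  (P0=1, P1=2, P2=3, P3=2, P4=5, P5=1, P6=1, P7=6) → (P0=2, P1=0, P2=3, P3=3, P4=5, P5=1, P6=0, P7=8)

YES — reachable via ⟨T1, T2⟩ (2 firings)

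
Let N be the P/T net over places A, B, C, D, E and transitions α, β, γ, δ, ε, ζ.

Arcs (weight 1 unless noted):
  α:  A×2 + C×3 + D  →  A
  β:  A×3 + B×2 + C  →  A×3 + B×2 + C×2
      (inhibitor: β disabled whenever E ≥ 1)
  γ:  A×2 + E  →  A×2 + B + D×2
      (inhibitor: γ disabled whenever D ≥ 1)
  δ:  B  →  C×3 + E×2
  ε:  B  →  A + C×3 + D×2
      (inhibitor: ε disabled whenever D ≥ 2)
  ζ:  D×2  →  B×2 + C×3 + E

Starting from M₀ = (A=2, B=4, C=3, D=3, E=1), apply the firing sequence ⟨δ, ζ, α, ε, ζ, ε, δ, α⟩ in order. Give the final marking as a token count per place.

(A=2, B=4, C=15, D=1, E=7)

step 1: fire δ:  (A=2, B=4, C=3, D=3, E=1) → (A=2, B=3, C=6, D=3, E=3)
step 2: fire ζ:  (A=2, B=3, C=6, D=3, E=3) → (A=2, B=5, C=9, D=1, E=4)
step 3: fire α:  (A=2, B=5, C=9, D=1, E=4) → (A=1, B=5, C=6, D=0, E=4)
step 4: fire ε:  (A=1, B=5, C=6, D=0, E=4) → (A=2, B=4, C=9, D=2, E=4)
step 5: fire ζ:  (A=2, B=4, C=9, D=2, E=4) → (A=2, B=6, C=12, D=0, E=5)
step 6: fire ε:  (A=2, B=6, C=12, D=0, E=5) → (A=3, B=5, C=15, D=2, E=5)
step 7: fire δ:  (A=3, B=5, C=15, D=2, E=5) → (A=3, B=4, C=18, D=2, E=7)
step 8: fire α:  (A=3, B=4, C=18, D=2, E=7) → (A=2, B=4, C=15, D=1, E=7)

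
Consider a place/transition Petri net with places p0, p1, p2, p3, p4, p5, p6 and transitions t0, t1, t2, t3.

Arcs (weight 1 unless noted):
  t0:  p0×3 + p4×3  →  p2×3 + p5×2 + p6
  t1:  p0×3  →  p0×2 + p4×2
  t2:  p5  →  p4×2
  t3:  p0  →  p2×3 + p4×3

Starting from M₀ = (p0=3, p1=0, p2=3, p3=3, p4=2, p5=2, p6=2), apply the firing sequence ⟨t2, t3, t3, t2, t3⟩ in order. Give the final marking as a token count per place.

step 1: fire t2:  (p0=3, p1=0, p2=3, p3=3, p4=2, p5=2, p6=2) → (p0=3, p1=0, p2=3, p3=3, p4=4, p5=1, p6=2)
step 2: fire t3:  (p0=3, p1=0, p2=3, p3=3, p4=4, p5=1, p6=2) → (p0=2, p1=0, p2=6, p3=3, p4=7, p5=1, p6=2)
step 3: fire t3:  (p0=2, p1=0, p2=6, p3=3, p4=7, p5=1, p6=2) → (p0=1, p1=0, p2=9, p3=3, p4=10, p5=1, p6=2)
step 4: fire t2:  (p0=1, p1=0, p2=9, p3=3, p4=10, p5=1, p6=2) → (p0=1, p1=0, p2=9, p3=3, p4=12, p5=0, p6=2)
step 5: fire t3:  (p0=1, p1=0, p2=9, p3=3, p4=12, p5=0, p6=2) → (p0=0, p1=0, p2=12, p3=3, p4=15, p5=0, p6=2)

(p0=0, p1=0, p2=12, p3=3, p4=15, p5=0, p6=2)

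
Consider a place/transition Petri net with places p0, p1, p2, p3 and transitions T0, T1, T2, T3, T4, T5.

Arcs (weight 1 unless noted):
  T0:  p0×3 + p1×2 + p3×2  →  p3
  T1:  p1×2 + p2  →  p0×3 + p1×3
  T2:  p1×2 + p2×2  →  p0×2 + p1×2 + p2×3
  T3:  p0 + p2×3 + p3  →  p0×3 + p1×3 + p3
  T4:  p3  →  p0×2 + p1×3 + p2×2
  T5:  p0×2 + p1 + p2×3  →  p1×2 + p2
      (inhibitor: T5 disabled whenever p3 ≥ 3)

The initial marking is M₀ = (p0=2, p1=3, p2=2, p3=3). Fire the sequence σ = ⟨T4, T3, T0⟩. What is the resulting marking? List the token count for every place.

(p0=3, p1=7, p2=1, p3=1)

step 1: fire T4:  (p0=2, p1=3, p2=2, p3=3) → (p0=4, p1=6, p2=4, p3=2)
step 2: fire T3:  (p0=4, p1=6, p2=4, p3=2) → (p0=6, p1=9, p2=1, p3=2)
step 3: fire T0:  (p0=6, p1=9, p2=1, p3=2) → (p0=3, p1=7, p2=1, p3=1)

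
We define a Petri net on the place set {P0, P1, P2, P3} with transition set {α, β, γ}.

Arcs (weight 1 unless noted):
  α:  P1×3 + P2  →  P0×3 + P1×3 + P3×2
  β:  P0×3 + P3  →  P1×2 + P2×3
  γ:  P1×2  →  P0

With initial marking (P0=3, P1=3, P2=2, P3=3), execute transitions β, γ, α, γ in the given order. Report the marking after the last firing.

(P0=5, P1=1, P2=4, P3=4)

step 1: fire β:  (P0=3, P1=3, P2=2, P3=3) → (P0=0, P1=5, P2=5, P3=2)
step 2: fire γ:  (P0=0, P1=5, P2=5, P3=2) → (P0=1, P1=3, P2=5, P3=2)
step 3: fire α:  (P0=1, P1=3, P2=5, P3=2) → (P0=4, P1=3, P2=4, P3=4)
step 4: fire γ:  (P0=4, P1=3, P2=4, P3=4) → (P0=5, P1=1, P2=4, P3=4)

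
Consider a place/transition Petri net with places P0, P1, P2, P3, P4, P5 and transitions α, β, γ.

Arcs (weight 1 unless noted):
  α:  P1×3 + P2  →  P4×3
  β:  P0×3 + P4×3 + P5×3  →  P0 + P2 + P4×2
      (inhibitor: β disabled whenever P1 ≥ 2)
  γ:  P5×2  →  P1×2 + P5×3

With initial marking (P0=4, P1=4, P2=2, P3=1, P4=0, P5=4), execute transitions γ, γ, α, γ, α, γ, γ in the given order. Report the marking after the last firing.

step 1: fire γ:  (P0=4, P1=4, P2=2, P3=1, P4=0, P5=4) → (P0=4, P1=6, P2=2, P3=1, P4=0, P5=5)
step 2: fire γ:  (P0=4, P1=6, P2=2, P3=1, P4=0, P5=5) → (P0=4, P1=8, P2=2, P3=1, P4=0, P5=6)
step 3: fire α:  (P0=4, P1=8, P2=2, P3=1, P4=0, P5=6) → (P0=4, P1=5, P2=1, P3=1, P4=3, P5=6)
step 4: fire γ:  (P0=4, P1=5, P2=1, P3=1, P4=3, P5=6) → (P0=4, P1=7, P2=1, P3=1, P4=3, P5=7)
step 5: fire α:  (P0=4, P1=7, P2=1, P3=1, P4=3, P5=7) → (P0=4, P1=4, P2=0, P3=1, P4=6, P5=7)
step 6: fire γ:  (P0=4, P1=4, P2=0, P3=1, P4=6, P5=7) → (P0=4, P1=6, P2=0, P3=1, P4=6, P5=8)
step 7: fire γ:  (P0=4, P1=6, P2=0, P3=1, P4=6, P5=8) → (P0=4, P1=8, P2=0, P3=1, P4=6, P5=9)

(P0=4, P1=8, P2=0, P3=1, P4=6, P5=9)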